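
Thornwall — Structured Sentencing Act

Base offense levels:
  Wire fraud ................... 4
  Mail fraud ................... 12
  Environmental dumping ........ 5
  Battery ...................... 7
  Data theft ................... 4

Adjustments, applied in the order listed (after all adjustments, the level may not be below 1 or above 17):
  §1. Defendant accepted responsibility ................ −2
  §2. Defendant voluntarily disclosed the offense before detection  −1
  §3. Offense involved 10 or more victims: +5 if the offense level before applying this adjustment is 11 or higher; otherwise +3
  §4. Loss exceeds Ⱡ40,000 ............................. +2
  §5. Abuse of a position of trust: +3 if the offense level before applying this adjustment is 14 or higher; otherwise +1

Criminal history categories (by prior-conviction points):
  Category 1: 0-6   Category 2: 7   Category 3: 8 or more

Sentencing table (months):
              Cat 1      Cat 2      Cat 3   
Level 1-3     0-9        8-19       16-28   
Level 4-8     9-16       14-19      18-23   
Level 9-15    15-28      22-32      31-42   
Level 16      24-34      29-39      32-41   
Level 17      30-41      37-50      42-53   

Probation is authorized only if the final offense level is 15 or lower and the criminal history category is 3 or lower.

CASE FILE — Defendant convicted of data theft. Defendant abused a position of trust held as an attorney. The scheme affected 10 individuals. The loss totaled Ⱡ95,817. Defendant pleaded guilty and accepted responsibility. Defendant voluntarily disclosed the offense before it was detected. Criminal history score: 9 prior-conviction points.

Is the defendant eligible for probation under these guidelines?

Yes

Base offense level for data theft: 4.
§1 applies: 4 − 2 = 2.
§2 applies: 2 − 1 = 1.
§3 applies (level before this adjustment is 1 < 11, so +3): 1 + 3 = 4.
§4 applies: 4 + 2 = 6.
§5 applies (level before this adjustment is 6 < 14, so +1): 6 + 1 = 7.
Final offense level: 7.
Criminal history: 9 prior points → Category 3 (8+).
Level 7 falls in the 4-8 band.
Grid: Level 4-8 × Category 3 = 18-23 months.
Probation check: level 7 ≤ 15 and category 3 ≤ 3 → eligible.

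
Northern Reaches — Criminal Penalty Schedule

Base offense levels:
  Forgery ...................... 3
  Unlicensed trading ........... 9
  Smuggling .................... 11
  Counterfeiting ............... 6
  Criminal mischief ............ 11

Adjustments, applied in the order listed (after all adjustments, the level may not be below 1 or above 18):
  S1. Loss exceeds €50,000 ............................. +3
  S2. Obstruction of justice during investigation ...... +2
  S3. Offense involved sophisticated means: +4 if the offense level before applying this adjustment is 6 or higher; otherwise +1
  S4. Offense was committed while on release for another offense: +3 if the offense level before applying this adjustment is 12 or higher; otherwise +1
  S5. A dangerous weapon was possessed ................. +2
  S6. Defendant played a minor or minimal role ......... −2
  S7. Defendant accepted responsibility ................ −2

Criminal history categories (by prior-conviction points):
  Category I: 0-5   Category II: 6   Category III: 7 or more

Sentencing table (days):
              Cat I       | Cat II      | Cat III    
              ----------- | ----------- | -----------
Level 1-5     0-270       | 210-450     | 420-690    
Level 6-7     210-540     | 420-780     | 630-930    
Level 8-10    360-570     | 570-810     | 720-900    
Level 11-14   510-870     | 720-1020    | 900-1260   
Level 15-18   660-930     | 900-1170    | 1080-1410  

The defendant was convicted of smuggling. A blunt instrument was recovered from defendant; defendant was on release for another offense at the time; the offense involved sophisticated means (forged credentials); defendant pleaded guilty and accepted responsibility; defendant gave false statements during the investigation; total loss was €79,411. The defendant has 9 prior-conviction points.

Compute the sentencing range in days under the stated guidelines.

Base offense level for smuggling: 11.
S1 applies: 11 + 3 = 14.
S2 applies: 14 + 2 = 16.
S3 applies (level before this adjustment is 16 ≥ 6, so +4): 16 + 4 = 20.
S4 applies (level before this adjustment is 20 ≥ 12, so +3): 20 + 3 = 23.
S5 applies: 23 + 2 = 25.
S6 does not apply.
S7 applies: 25 − 2 = 23.
Level 23 exceeds the maximum of 18; capped at 18.
Final offense level: 18.
Criminal history: 9 prior points → Category III (7+).
Level 18 falls in the 15-18 band.
Grid: Level 15-18 × Category III = 1080-1410 days.

1080-1410 days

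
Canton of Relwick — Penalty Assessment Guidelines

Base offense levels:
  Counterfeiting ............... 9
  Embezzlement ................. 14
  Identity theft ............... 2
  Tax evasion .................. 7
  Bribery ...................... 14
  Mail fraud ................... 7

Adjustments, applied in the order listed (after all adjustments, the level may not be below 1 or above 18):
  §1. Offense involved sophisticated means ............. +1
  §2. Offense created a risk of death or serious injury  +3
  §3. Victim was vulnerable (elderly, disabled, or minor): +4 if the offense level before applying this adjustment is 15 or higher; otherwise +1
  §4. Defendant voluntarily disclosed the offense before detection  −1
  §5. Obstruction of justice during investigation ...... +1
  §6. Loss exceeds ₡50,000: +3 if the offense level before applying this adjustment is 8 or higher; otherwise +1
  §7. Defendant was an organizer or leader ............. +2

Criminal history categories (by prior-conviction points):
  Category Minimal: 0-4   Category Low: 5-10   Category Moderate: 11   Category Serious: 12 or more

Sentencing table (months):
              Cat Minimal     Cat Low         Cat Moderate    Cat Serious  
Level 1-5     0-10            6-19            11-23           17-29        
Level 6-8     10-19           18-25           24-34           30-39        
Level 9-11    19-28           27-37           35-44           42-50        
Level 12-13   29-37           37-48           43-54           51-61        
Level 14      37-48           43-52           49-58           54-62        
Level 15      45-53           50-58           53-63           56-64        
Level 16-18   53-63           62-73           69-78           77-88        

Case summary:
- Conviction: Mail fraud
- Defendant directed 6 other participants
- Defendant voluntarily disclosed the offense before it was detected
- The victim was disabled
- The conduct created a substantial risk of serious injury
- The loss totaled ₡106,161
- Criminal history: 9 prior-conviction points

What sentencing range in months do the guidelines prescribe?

Base offense level for mail fraud: 7.
§2 applies: 7 + 3 = 10.
§3 applies (level before this adjustment is 10 < 15, so +1): 10 + 1 = 11.
§4 applies: 11 − 1 = 10.
§5 does not apply.
§6 applies (level before this adjustment is 10 ≥ 8, so +3): 10 + 3 = 13.
§7 applies: 13 + 2 = 15.
Final offense level: 15.
Criminal history: 9 prior points → Category Low (5-10).
Level 15 falls in the 15 band.
Grid: Level 15 × Category Low = 50-58 months.

50-58 months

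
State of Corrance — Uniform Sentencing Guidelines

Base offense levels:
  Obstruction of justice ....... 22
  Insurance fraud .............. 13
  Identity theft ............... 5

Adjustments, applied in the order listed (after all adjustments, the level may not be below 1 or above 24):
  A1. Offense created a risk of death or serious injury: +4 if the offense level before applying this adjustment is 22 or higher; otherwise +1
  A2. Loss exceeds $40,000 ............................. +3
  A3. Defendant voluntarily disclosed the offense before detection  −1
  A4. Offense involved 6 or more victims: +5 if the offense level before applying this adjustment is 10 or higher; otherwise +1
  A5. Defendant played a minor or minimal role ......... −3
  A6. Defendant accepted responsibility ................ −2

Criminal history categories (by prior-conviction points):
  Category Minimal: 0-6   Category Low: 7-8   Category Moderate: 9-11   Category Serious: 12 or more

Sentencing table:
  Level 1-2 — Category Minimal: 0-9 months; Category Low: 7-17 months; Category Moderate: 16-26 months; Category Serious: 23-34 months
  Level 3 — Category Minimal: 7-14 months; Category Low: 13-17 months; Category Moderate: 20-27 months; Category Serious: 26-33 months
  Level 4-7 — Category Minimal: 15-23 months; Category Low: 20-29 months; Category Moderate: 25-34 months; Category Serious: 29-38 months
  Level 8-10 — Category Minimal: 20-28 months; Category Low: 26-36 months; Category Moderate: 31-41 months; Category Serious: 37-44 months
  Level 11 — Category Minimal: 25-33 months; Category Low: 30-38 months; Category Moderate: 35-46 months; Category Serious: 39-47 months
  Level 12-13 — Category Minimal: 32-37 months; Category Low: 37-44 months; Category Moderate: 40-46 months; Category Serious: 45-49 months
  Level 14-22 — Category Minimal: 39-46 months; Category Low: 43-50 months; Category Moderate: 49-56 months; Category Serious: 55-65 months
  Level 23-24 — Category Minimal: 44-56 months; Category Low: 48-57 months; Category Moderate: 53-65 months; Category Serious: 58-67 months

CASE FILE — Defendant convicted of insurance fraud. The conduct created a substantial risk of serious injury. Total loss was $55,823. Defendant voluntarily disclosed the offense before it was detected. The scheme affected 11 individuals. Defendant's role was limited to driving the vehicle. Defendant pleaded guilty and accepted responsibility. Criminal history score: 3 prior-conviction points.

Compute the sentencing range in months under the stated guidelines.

Base offense level for insurance fraud: 13.
A1 applies (level before this adjustment is 13 < 22, so +1): 13 + 1 = 14.
A2 applies: 14 + 3 = 17.
A3 applies: 17 − 1 = 16.
A4 applies (level before this adjustment is 16 ≥ 10, so +5): 16 + 5 = 21.
A5 applies: 21 − 3 = 18.
A6 applies: 18 − 2 = 16.
Final offense level: 16.
Criminal history: 3 prior points → Category Minimal (0-6).
Level 16 falls in the 14-22 band.
Grid: Level 14-22 × Category Minimal = 39-46 months.

39-46 months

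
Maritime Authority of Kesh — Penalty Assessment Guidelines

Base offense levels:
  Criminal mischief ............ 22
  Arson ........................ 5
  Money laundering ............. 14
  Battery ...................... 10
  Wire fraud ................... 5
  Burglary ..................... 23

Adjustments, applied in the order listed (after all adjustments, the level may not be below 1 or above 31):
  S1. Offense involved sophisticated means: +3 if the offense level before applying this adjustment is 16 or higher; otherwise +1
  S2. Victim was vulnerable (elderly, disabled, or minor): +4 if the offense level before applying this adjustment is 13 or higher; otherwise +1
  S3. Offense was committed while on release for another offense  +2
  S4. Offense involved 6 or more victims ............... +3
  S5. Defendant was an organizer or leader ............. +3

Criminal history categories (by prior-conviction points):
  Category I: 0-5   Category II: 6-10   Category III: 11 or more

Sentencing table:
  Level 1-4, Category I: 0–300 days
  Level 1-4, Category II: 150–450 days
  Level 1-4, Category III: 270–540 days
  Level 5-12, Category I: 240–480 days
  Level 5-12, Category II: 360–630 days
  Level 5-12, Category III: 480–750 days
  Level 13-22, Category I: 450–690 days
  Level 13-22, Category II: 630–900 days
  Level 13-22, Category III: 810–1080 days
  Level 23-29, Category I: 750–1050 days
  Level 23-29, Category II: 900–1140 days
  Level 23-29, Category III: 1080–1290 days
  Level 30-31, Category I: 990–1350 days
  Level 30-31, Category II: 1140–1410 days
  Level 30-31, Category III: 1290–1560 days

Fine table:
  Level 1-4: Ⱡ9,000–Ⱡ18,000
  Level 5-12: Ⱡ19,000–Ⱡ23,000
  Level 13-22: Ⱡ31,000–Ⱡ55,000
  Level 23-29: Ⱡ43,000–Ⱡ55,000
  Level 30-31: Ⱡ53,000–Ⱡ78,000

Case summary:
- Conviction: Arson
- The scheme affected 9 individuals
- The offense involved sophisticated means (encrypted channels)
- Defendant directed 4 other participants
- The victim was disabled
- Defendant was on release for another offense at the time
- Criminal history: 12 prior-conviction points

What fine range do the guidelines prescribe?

Ⱡ31,000–Ⱡ55,000

Base offense level for arson: 5.
S1 applies (level before this adjustment is 5 < 16, so +1): 5 + 1 = 6.
S2 applies (level before this adjustment is 6 < 13, so +1): 6 + 1 = 7.
S3 applies: 7 + 2 = 9.
S4 applies: 9 + 3 = 12.
S5 applies: 12 + 3 = 15.
Final offense level: 15.
Level 15 falls in the 13-22 band.
Fine table: Level 13-22 → Ⱡ31,000–Ⱡ55,000.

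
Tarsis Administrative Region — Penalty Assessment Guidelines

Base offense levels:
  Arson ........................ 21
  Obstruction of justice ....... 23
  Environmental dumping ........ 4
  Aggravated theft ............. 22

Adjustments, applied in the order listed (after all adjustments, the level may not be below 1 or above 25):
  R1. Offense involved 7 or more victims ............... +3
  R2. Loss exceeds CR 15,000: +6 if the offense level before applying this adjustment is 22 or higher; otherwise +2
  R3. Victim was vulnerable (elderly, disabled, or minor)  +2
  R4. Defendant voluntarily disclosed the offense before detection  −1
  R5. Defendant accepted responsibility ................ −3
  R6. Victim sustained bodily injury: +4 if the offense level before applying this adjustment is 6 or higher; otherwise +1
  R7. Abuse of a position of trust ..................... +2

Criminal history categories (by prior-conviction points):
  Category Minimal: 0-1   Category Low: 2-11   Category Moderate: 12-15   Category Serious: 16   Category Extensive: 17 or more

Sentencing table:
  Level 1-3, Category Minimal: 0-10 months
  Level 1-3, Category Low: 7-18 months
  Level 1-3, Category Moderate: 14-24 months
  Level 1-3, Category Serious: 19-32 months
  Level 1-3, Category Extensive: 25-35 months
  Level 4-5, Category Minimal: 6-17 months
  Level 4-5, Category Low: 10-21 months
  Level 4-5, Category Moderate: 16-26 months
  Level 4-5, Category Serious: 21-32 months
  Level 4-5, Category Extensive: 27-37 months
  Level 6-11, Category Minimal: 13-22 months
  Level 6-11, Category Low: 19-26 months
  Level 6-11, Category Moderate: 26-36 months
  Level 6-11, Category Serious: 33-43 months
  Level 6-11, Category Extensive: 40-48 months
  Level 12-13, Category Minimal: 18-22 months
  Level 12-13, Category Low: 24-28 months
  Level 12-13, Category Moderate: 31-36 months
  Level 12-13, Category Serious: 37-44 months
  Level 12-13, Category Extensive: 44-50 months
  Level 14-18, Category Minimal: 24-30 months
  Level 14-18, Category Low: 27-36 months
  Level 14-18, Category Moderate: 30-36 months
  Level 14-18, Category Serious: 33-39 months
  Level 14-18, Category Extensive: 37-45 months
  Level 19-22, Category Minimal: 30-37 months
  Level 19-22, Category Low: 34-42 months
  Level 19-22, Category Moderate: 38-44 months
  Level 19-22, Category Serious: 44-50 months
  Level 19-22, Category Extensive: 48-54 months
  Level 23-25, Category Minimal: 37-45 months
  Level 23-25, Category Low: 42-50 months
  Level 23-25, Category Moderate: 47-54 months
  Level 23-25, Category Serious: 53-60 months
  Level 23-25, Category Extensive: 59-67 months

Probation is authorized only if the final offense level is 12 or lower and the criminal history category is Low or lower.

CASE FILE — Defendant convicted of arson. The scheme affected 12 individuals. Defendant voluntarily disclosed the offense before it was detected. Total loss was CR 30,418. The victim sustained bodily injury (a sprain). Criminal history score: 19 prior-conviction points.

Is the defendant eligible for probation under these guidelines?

Base offense level for arson: 21.
R1 applies: 21 + 3 = 24.
R2 applies (level before this adjustment is 24 ≥ 22, so +6): 24 + 6 = 30.
R4 applies: 30 − 1 = 29.
R6 applies (level before this adjustment is 29 ≥ 6, so +4): 29 + 4 = 33.
R7 does not apply.
Level 33 exceeds the maximum of 25; capped at 25.
Final offense level: 25.
Criminal history: 19 prior points → Category Extensive (17+).
Level 25 falls in the 23-25 band.
Grid: Level 23-25 × Category Extensive = 59-67 months.
Probation check: level 25 > 12 and category Extensive > Low → not eligible.

No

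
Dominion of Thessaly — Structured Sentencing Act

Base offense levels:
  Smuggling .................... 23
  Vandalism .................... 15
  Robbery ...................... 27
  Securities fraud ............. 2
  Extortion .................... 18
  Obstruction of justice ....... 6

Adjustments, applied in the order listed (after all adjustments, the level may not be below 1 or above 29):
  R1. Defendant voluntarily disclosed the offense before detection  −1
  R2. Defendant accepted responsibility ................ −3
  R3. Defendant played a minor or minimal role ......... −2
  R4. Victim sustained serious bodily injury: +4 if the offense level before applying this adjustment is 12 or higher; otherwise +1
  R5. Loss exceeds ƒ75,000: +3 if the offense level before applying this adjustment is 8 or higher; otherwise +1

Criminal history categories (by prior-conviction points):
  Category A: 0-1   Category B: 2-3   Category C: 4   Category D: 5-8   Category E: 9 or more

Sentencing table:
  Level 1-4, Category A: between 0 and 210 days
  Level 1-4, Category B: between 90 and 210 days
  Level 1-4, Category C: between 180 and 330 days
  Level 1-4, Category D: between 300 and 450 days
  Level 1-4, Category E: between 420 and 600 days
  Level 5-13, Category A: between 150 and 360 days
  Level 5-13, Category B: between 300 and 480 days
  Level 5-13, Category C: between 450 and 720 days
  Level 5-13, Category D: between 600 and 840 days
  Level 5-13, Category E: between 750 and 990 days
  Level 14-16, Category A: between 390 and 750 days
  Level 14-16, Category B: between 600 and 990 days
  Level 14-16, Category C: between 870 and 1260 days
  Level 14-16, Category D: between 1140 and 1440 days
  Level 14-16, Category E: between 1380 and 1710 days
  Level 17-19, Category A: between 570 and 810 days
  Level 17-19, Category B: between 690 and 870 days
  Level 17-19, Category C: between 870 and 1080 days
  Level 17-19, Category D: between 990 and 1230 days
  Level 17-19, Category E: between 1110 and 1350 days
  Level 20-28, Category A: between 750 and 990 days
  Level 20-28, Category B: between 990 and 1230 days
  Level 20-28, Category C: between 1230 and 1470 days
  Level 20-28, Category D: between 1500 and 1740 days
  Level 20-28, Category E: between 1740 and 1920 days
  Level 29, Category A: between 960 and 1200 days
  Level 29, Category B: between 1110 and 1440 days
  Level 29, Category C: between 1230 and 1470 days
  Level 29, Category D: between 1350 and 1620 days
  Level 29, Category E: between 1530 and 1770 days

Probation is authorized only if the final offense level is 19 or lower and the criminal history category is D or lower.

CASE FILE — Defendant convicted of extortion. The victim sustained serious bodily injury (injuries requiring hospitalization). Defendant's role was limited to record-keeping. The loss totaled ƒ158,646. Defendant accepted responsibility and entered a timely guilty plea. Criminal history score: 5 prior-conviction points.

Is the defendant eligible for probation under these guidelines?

Base offense level for extortion: 18.
R2 applies: 18 − 3 = 15.
R3 applies: 15 − 2 = 13.
R4 applies (level before this adjustment is 13 ≥ 12, so +4): 13 + 4 = 17.
R5 applies (level before this adjustment is 17 ≥ 8, so +3): 17 + 3 = 20.
Final offense level: 20.
Criminal history: 5 prior points → Category D (5-8).
Level 20 falls in the 20-28 band.
Grid: Level 20-28 × Category D = 1500-1740 days.
Probation check: level 20 > 19 and category D ≤ D → not eligible.

No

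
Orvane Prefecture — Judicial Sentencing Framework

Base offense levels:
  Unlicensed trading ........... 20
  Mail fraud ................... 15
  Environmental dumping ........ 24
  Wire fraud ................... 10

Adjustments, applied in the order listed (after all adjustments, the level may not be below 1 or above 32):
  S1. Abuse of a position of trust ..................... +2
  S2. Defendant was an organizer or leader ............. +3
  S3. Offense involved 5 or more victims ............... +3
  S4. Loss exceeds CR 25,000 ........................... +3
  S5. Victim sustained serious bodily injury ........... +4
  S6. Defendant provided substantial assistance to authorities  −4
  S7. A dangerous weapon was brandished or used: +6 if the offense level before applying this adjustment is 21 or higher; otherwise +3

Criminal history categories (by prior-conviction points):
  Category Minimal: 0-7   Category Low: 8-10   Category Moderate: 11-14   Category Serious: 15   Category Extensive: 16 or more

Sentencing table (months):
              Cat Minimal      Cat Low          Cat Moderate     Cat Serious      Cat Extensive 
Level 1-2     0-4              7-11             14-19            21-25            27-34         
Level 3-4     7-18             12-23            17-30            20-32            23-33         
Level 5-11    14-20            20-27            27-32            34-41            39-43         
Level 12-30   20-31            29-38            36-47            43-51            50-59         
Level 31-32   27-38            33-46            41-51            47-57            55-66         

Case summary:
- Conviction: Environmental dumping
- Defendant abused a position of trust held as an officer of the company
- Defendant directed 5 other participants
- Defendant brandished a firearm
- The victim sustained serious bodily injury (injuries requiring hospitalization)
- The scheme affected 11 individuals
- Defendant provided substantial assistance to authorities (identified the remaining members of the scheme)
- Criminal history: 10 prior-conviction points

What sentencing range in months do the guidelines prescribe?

33-46 months

Base offense level for environmental dumping: 24.
S1 applies: 24 + 2 = 26.
S2 applies: 26 + 3 = 29.
S3 applies: 29 + 3 = 32.
S5 applies: 32 + 4 = 36.
S6 applies: 36 − 4 = 32.
S7 applies (level before this adjustment is 32 ≥ 21, so +6): 32 + 6 = 38.
Level 38 exceeds the maximum of 32; capped at 32.
Final offense level: 32.
Criminal history: 10 prior points → Category Low (8-10).
Level 32 falls in the 31-32 band.
Grid: Level 31-32 × Category Low = 33-46 months.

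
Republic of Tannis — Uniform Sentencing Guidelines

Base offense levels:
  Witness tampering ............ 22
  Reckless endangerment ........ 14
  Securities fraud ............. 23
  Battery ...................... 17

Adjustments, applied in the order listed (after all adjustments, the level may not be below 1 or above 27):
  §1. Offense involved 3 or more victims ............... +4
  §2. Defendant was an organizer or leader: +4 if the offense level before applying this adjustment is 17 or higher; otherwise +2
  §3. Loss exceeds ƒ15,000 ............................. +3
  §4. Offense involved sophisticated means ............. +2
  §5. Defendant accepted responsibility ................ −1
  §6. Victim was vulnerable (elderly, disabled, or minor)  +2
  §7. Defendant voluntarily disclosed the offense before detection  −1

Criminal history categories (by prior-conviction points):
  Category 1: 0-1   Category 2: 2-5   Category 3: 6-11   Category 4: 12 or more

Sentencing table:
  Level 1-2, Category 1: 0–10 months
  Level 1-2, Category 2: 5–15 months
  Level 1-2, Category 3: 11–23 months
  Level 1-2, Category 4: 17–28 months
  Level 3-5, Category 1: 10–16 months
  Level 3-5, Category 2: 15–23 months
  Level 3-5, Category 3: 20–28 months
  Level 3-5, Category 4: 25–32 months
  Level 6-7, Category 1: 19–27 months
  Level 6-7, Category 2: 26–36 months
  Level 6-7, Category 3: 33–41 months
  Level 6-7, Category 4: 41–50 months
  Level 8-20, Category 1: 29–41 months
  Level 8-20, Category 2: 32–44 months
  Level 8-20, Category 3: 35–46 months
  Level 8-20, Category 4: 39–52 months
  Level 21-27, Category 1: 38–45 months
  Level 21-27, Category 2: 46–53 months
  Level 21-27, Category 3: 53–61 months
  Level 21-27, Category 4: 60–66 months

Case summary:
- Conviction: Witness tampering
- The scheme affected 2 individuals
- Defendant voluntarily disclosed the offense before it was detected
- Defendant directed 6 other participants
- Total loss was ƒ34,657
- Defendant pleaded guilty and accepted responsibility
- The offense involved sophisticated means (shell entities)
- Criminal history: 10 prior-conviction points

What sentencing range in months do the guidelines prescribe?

Base offense level for witness tampering: 22.
§1 does not apply.
§2 applies (level before this adjustment is 22 ≥ 17, so +4): 22 + 4 = 26.
§3 applies: 26 + 3 = 29.
§4 applies: 29 + 2 = 31.
§5 applies: 31 − 1 = 30.
§6 does not apply.
§7 applies: 30 − 1 = 29.
Level 29 exceeds the maximum of 27; capped at 27.
Final offense level: 27.
Criminal history: 10 prior points → Category 3 (6-11).
Level 27 falls in the 21-27 band.
Grid: Level 21-27 × Category 3 = 53-61 months.

53-61 months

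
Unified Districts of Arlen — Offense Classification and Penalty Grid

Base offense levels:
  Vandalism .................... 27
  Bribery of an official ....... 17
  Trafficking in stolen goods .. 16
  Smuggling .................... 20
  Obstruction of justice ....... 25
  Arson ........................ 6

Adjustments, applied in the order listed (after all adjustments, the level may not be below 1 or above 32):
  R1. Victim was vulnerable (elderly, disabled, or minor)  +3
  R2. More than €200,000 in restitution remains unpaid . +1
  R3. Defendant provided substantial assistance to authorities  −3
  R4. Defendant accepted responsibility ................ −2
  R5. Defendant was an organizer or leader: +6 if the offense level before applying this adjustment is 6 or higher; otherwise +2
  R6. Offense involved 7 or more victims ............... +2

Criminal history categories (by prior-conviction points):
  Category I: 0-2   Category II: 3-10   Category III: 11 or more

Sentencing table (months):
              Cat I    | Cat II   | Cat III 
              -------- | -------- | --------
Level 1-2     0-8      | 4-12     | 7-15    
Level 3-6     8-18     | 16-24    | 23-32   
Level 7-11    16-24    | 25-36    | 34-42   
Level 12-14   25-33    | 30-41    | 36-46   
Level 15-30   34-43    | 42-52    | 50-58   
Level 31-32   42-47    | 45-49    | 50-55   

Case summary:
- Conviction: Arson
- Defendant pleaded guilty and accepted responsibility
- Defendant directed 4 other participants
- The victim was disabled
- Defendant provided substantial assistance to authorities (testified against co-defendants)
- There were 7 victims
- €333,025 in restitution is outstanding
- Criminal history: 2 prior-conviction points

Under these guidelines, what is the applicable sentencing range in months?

Base offense level for arson: 6.
R1 applies: 6 + 3 = 9.
R2 applies: 9 + 1 = 10.
R3 applies: 10 − 3 = 7.
R4 applies: 7 − 2 = 5.
R5 applies (level before this adjustment is 5 < 6, so +2): 5 + 2 = 7.
R6 applies: 7 + 2 = 9.
Final offense level: 9.
Criminal history: 2 prior points → Category I (0-2).
Level 9 falls in the 7-11 band.
Grid: Level 7-11 × Category I = 16-24 months.

16-24 months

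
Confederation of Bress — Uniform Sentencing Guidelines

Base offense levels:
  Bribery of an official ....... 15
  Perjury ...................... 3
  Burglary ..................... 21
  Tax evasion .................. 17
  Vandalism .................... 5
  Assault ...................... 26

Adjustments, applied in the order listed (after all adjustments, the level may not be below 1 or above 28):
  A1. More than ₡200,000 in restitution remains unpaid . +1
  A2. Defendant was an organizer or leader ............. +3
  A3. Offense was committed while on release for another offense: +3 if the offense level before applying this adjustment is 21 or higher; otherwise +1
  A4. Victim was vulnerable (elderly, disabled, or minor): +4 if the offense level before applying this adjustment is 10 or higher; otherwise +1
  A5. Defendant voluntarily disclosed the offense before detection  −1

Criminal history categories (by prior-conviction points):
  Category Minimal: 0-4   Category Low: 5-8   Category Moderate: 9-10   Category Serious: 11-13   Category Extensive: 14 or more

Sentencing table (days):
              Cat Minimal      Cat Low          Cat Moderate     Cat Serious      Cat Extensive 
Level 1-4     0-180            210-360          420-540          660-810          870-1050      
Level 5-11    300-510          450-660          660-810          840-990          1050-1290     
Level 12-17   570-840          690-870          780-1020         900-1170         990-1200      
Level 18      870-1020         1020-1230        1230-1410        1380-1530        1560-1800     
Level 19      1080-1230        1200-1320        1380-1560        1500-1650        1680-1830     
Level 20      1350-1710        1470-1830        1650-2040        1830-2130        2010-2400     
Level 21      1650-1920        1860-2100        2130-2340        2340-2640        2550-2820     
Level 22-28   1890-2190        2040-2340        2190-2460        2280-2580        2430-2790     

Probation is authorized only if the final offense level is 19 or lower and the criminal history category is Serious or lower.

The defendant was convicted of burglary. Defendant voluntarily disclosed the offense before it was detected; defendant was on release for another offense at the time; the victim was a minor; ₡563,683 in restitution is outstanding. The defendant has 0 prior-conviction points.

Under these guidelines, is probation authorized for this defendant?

No

Base offense level for burglary: 21.
A1 applies: 21 + 1 = 22.
A3 applies (level before this adjustment is 22 ≥ 21, so +3): 22 + 3 = 25.
A4 applies (level before this adjustment is 25 ≥ 10, so +4): 25 + 4 = 29.
A5 applies: 29 − 1 = 28.
Final offense level: 28.
Criminal history: 0 prior points → Category Minimal (0-4).
Level 28 falls in the 22-28 band.
Grid: Level 22-28 × Category Minimal = 1890-2190 days.
Probation check: level 28 > 19 and category Minimal ≤ Serious → not eligible.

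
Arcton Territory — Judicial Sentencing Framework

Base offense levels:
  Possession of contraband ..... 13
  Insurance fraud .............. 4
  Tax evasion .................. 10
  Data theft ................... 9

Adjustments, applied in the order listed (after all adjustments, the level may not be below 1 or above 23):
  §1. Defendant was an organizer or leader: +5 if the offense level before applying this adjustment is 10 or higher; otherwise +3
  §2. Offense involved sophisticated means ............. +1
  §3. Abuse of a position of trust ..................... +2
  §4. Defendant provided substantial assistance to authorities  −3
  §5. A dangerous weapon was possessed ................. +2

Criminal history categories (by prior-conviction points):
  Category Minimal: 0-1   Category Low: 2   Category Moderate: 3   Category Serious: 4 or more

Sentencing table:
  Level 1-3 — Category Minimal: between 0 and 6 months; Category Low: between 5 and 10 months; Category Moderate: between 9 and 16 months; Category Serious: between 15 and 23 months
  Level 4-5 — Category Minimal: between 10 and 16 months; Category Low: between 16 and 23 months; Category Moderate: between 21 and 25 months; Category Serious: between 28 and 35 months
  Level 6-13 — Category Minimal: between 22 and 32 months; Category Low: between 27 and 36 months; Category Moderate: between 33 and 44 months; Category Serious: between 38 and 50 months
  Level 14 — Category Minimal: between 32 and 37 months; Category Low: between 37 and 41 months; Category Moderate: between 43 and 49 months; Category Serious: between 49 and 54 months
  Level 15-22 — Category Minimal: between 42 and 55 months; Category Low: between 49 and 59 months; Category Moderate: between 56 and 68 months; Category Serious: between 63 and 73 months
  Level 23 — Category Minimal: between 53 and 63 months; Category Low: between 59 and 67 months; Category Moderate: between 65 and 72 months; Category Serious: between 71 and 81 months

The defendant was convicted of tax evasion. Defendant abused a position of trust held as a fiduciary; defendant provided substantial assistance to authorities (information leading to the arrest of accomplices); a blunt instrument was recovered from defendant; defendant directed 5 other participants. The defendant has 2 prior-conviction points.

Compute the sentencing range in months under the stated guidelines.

Base offense level for tax evasion: 10.
§1 applies (level before this adjustment is 10 ≥ 10, so +5): 10 + 5 = 15.
§2 does not apply.
§3 applies: 15 + 2 = 17.
§4 applies: 17 − 3 = 14.
§5 applies: 14 + 2 = 16.
Final offense level: 16.
Criminal history: 2 prior points → Category Low (2).
Level 16 falls in the 15-22 band.
Grid: Level 15-22 × Category Low = 49-59 months.

49-59 months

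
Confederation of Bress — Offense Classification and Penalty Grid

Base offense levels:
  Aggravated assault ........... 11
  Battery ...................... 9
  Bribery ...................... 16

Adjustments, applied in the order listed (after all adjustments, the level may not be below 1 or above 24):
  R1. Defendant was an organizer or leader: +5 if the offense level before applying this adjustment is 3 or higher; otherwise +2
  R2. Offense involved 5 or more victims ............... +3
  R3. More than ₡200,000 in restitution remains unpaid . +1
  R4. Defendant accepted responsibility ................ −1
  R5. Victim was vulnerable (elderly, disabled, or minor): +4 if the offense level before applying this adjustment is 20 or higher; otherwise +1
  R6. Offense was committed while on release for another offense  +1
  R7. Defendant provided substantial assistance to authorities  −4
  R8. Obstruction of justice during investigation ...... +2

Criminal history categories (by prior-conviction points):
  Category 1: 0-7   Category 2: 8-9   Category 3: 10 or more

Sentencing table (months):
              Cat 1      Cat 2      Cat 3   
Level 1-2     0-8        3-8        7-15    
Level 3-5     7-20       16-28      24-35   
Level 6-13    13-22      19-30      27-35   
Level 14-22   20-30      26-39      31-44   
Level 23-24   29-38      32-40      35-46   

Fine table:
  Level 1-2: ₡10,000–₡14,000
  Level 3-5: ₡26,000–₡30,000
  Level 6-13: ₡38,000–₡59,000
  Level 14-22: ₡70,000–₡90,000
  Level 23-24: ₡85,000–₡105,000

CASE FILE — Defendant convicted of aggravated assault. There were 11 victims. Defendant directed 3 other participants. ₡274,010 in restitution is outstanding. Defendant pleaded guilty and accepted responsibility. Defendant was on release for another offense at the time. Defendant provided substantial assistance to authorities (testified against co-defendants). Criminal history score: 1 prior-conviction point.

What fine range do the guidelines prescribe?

Base offense level for aggravated assault: 11.
R1 applies (level before this adjustment is 11 ≥ 3, so +5): 11 + 5 = 16.
R2 applies: 16 + 3 = 19.
R3 applies: 19 + 1 = 20.
R4 applies: 20 − 1 = 19.
R5 does not apply.
R6 applies: 19 + 1 = 20.
R7 applies: 20 − 4 = 16.
Final offense level: 16.
Level 16 falls in the 14-22 band.
Fine table: Level 14-22 → ₡70,000–₡90,000.

₡70,000–₡90,000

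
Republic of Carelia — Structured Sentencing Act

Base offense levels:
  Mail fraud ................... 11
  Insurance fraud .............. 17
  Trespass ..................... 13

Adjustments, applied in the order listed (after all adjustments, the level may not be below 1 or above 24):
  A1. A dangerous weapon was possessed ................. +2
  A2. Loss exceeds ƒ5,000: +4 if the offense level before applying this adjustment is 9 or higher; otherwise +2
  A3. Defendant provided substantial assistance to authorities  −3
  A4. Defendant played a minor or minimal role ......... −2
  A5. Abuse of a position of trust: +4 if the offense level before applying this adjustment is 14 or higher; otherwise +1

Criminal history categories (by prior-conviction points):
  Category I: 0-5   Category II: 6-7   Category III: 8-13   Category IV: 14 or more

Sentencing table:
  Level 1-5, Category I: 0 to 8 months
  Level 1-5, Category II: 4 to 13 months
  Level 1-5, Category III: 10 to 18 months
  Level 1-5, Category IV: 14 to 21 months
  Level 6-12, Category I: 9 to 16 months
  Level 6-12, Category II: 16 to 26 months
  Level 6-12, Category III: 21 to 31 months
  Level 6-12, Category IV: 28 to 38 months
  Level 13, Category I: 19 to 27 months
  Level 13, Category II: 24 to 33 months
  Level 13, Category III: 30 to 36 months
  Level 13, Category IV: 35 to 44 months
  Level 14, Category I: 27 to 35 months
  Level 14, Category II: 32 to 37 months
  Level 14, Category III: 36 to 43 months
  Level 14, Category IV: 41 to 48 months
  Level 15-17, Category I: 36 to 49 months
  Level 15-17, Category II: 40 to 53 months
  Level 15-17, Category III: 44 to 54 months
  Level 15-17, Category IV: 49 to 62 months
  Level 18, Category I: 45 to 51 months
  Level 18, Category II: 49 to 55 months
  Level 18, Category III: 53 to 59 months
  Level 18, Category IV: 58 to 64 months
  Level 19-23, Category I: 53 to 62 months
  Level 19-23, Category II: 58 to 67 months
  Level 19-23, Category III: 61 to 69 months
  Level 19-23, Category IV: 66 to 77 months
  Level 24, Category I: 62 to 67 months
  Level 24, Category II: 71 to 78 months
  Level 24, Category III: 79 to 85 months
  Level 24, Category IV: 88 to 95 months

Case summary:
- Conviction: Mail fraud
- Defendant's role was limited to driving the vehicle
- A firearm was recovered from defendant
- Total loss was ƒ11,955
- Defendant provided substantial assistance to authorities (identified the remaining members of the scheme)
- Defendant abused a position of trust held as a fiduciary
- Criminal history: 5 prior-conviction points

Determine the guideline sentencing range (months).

19-27 months

Base offense level for mail fraud: 11.
A1 applies: 11 + 2 = 13.
A2 applies (level before this adjustment is 13 ≥ 9, so +4): 13 + 4 = 17.
A3 applies: 17 − 3 = 14.
A4 applies: 14 − 2 = 12.
A5 applies (level before this adjustment is 12 < 14, so +1): 12 + 1 = 13.
Final offense level: 13.
Criminal history: 5 prior points → Category I (0-5).
Level 13 falls in the 13 band.
Grid: Level 13 × Category I = 19-27 months.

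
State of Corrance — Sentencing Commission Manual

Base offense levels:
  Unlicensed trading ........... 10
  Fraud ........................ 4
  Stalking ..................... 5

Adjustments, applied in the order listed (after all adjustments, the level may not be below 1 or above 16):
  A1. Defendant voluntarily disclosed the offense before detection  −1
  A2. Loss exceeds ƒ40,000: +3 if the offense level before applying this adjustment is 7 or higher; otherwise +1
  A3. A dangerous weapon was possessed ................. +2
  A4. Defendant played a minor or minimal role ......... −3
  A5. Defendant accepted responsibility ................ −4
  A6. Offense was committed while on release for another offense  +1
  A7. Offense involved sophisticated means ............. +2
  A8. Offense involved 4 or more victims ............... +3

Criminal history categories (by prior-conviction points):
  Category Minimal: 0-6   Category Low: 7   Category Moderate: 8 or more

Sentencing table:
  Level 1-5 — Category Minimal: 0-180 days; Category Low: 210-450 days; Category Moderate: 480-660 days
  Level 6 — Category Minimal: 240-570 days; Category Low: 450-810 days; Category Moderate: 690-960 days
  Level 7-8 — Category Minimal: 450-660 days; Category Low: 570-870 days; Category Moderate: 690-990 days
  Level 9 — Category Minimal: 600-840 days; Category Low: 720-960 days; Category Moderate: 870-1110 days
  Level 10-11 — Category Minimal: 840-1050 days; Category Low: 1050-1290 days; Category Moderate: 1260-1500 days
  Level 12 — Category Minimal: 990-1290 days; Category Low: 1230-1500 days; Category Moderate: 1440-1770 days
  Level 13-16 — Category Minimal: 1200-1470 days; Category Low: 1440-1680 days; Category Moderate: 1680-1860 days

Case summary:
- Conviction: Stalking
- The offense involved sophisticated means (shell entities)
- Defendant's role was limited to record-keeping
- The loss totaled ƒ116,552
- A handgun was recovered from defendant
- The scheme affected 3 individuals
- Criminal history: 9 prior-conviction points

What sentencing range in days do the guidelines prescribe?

690-990 days

Base offense level for stalking: 5.
A1 does not apply.
A2 applies (level before this adjustment is 5 < 7, so +1): 5 + 1 = 6.
A3 applies: 6 + 2 = 8.
A4 applies: 8 − 3 = 5.
A7 applies: 5 + 2 = 7.
Final offense level: 7.
Criminal history: 9 prior points → Category Moderate (8+).
Level 7 falls in the 7-8 band.
Grid: Level 7-8 × Category Moderate = 690-990 days.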